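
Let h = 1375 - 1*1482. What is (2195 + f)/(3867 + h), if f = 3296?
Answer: 5491/3760 ≈ 1.4604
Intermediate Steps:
h = -107 (h = 1375 - 1482 = -107)
(2195 + f)/(3867 + h) = (2195 + 3296)/(3867 - 107) = 5491/3760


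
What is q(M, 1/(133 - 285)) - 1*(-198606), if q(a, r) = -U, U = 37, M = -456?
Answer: 198569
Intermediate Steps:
q(a, r) = -37 (q(a, r) = -1*37 = -37)
q(M, 1/(133 - 285)) - 1*(-198606) = -37 - 1*(-198606) = -37 + 198606 = 198569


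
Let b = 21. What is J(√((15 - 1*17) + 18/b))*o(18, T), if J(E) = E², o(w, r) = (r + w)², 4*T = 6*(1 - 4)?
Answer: -1458/7 ≈ -208.29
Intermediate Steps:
T = -9/2 (T = (6*(1 - 4))/4 = (6*(-3))/4 = (¼)*(-18) = -9/2 ≈ -4.5000)
J(√((15 - 1*17) + 18/b))*o(18, T) = (√((15 - 1*17) + 18/21))²*(-9/2 + 18)² = (√((15 - 17) + 18*(1/21)))²*(27/2)² = (√(-2 + 6/7))²*(729/4) = (√(-8/7))²*(729/4) = (2*I*√14/7)²*(729/4) = -8/7*729/4 = -1458/7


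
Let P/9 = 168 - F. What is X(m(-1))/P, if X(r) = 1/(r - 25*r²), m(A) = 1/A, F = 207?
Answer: 1/9126 ≈ 0.00010958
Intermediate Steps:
P = -351 (P = 9*(168 - 1*207) = 9*(168 - 207) = 9*(-39) = -351)
X(m(-1))/P = -1/((1/(-1))*(-1 + 25/(-1)))/(-351) = -1/(-1*(-1 + 25*(-1)))*(-1/351) = -1*(-1)/(-1 - 25)*(-1/351) = -1*(-1)/(-26)*(-1/351) = -1*(-1)*(-1/26)*(-1/351) = -1/26*(-1/351) = 1/9126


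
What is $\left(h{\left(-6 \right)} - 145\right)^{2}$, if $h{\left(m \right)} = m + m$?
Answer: $24649$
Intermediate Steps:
$h{\left(m \right)} = 2 m$
$\left(h{\left(-6 \right)} - 145\right)^{2} = \left(2 \left(-6\right) - 145\right)^{2} = \left(-12 - 145\right)^{2} = \left(-157\right)^{2} = 24649$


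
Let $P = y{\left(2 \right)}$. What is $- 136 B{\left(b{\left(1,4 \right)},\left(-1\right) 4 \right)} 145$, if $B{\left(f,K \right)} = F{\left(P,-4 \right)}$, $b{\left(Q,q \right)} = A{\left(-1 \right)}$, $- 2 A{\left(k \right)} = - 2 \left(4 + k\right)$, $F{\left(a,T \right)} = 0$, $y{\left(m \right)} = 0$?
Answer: $0$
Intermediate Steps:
$P = 0$
$A{\left(k \right)} = 4 + k$ ($A{\left(k \right)} = - \frac{\left(-2\right) \left(4 + k\right)}{2} = - \frac{-8 - 2 k}{2} = 4 + k$)
$b{\left(Q,q \right)} = 3$ ($b{\left(Q,q \right)} = 4 - 1 = 3$)
$B{\left(f,K \right)} = 0$
$- 136 B{\left(b{\left(1,4 \right)},\left(-1\right) 4 \right)} 145 = \left(-136\right) 0 \cdot 145 = 0 \cdot 145 = 0$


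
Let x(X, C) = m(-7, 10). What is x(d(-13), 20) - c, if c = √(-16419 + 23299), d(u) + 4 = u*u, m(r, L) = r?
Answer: -7 - 4*√430 ≈ -89.946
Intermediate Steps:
d(u) = -4 + u² (d(u) = -4 + u*u = -4 + u²)
x(X, C) = -7
c = 4*√430 (c = √6880 = 4*√430 ≈ 82.946)
x(d(-13), 20) - c = -7 - 4*√430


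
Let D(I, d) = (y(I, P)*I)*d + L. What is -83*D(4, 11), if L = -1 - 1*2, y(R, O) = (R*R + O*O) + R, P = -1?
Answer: -76443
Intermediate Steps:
y(R, O) = R + O² + R² (y(R, O) = (R² + O²) + R = (O² + R²) + R = R + O² + R²)
L = -3 (L = -1 - 2 = -3)
D(I, d) = -3 + I*d*(1 + I + I²) (D(I, d) = ((I + (-1)² + I²)*I)*d - 3 = ((I + 1 + I²)*I)*d - 3 = ((1 + I + I²)*I)*d - 3 = (I*(1 + I + I²))*d - 3 = I*d*(1 + I + I²) - 3 = -3 + I*d*(1 + I + I²))
-83*D(4, 11) = -83*(-3 + 4*11*(1 + 4 + 4²)) = -83*(-3 + 4*11*(1 + 4 + 16)) = -83*(-3 + 4*11*21) = -83*(-3 + 924) = -83*921 = -76443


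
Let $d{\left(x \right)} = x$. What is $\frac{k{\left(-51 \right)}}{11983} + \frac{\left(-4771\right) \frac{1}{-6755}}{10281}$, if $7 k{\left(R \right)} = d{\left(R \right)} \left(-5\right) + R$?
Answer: $\frac{90482111}{36182488755} \approx 0.0025007$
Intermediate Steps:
$k{\left(R \right)} = - \frac{4 R}{7}$ ($k{\left(R \right)} = \frac{R \left(-5\right) + R}{7} = \frac{- 5 R + R}{7} = \frac{\left(-4\right) R}{7} = - \frac{4 R}{7}$)
$\frac{k{\left(-51 \right)}}{11983} + \frac{\left(-4771\right) \frac{1}{-6755}}{10281} = \frac{\left(- \frac{4}{7}\right) \left(-51\right)}{11983} + \frac{\left(-4771\right) \frac{1}{-6755}}{10281} = \frac{204}{7} \cdot \frac{1}{11983} + \left(-4771\right) \left(- \frac{1}{6755}\right) \frac{1}{10281} = \frac{204}{83881} + \frac{4771}{6755} \cdot \frac{1}{10281} = \frac{204}{83881} + \frac{4771}{69448155} = \frac{90482111}{36182488755}$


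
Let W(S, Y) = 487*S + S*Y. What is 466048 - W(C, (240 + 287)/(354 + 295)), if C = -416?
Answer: 434166592/649 ≈ 6.6898e+5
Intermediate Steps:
466048 - W(C, (240 + 287)/(354 + 295)) = 466048 - (-416)*(487 + (240 + 287)/(354 + 295)) = 466048 - (-416)*(487 + 527/649) = 466048 - (-416)*316590/649 = 466048 - 1*(-131701440/649) = 466048 + 131701440/649 = 434166592/649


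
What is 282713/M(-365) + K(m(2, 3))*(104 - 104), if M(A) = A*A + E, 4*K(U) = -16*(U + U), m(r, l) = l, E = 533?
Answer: 282713/133758 ≈ 2.1136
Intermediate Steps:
K(U) = -8*U (K(U) = (-16*(U + U))/4 = (-32*U)/4 = -8*U)
M(A) = 533 + A² (M(A) = A*A + 533 = A² + 533 = 533 + A²)
282713/M(-365) + K(m(2, 3))*(104 - 104) = 282713/(533 + (-365)²) + (-8*3)*(104 - 104) = 282713/(533 + 133225) - 24*0 = 282713/133758 + 0 = 282713/133758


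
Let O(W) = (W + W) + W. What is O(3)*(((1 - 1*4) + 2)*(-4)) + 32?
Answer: 68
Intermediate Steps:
O(W) = 3*W (O(W) = 2*W + W = 3*W)
O(3)*(((1 - 1*4) + 2)*(-4)) + 32 = (3*3)*(((1 - 1*4) + 2)*(-4)) + 32 = 9*(((1 - 4) + 2)*(-4)) + 32 = 9*((-3 + 2)*(-4)) + 32 = 9*(-1*(-4)) + 32 = 9*4 + 32 = 36 + 32 = 68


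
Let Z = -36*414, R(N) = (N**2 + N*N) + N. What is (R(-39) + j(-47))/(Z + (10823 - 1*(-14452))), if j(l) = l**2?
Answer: 5212/10371 ≈ 0.50255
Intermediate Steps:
R(N) = N + 2*N**2 (R(N) = (N**2 + N**2) + N = 2*N**2 + N = N + 2*N**2)
Z = -14904
(R(-39) + j(-47))/(Z + (10823 - 1*(-14452))) = (-39*(1 + 2*(-39)) + (-47)**2)/(-14904 + (10823 - 1*(-14452))) = (-39*(1 - 78) + 2209)/(-14904 + (10823 + 14452)) = (-39*(-77) + 2209)/(-14904 + 25275) = (3003 + 2209)/10371 = 5212*(1/10371) = 5212/10371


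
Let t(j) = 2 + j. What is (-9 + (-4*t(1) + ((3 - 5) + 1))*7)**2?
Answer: 10000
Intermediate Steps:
(-9 + (-4*t(1) + ((3 - 5) + 1))*7)**2 = (-9 + (-4*(2 + 1) + ((3 - 5) + 1))*7)**2 = (-9 + (-4*3 + (-2 + 1))*7)**2 = (-9 + (-12 - 1)*7)**2 = (-9 - 13*7)**2 = (-9 - 91)**2 = (-100)**2 = 10000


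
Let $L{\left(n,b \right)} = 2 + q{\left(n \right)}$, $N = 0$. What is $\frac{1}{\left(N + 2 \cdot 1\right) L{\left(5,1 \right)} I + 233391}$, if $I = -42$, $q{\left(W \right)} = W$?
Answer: $\frac{1}{232803} \approx 4.2955 \cdot 10^{-6}$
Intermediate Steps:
$L{\left(n,b \right)} = 2 + n$
$\frac{1}{\left(N + 2 \cdot 1\right) L{\left(5,1 \right)} I + 233391} = \frac{1}{\left(0 + 2 \cdot 1\right) \left(2 + 5\right) \left(-42\right) + 233391} = \frac{1}{\left(0 + 2\right) 7 \left(-42\right) + 233391} = \frac{1}{2 \cdot 7 \left(-42\right) + 233391} = \frac{1}{14 \left(-42\right) + 233391} = \frac{1}{-588 + 233391} = \frac{1}{232803}$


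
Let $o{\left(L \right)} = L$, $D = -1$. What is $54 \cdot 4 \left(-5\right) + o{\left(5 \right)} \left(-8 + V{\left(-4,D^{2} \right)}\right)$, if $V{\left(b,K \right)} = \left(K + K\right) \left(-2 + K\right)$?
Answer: $-1130$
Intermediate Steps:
$V{\left(b,K \right)} = 2 K \left(-2 + K\right)$
$54 \cdot 4 \left(-5\right) + o{\left(5 \right)} \left(-8 + V{\left(-4,D^{2} \right)}\right) = 54 \cdot 4 \left(-5\right) + 5 \left(-8 + 2 \left(-1\right)^{2} \left(-2 + \left(-1\right)^{2}\right)\right) = 54 \left(-20\right) + 5 \left(-8 + 2 \cdot 1 \left(-2 + 1\right)\right) = -1080 + 5 \left(-8 + 2 \cdot 1 \left(-1\right)\right) = -1080 + 5 \left(-8 - 2\right) = -1080 + 5 \left(-10\right) = -1080 - 50 = -1130$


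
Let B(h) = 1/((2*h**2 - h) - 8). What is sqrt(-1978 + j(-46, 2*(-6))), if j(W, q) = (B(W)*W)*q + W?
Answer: 2*I*sqrt(2306314535)/2135 ≈ 44.987*I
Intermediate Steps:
B(h) = 1/(-8 - h + 2*h**2) (B(h) = 1/((-h + 2*h**2) - 8) = 1/(-8 - h + 2*h**2))
j(W, q) = W + W*q/(-8 - W + 2*W**2) (j(W, q) = (W/(-8 - W + 2*W**2))*q + W = W*q/(-8 - W + 2*W**2) + W = W + W*q/(-8 - W + 2*W**2))
sqrt(-1978 + j(-46, 2*(-6))) = sqrt(-1978 - 46*(-8 + 2*(-6) - 1*(-46) + 2*(-46)**2)/(-8 - 1*(-46) + 2*(-46)**2)) = sqrt(-1978 - 46*(-8 - 12 + 46 + 2*2116)/(-8 + 46 + 2*2116)) = sqrt(-1978 - 46*(-8 - 12 + 46 + 4232)/(-8 + 46 + 4232)) = sqrt(-1978 - 46*4258/4270) = sqrt(-1978 - 46*1/4270*4258) = sqrt(-1978 - 97934/2135) = sqrt(-4320964/2135) = 2*I*sqrt(2306314535)/2135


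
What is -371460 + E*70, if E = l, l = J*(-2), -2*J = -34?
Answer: -373840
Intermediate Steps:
J = 17 (J = -1/2*(-34) = 17)
l = -34 (l = 17*(-2) = -34)
E = -34
-371460 + E*70 = -371460 - 34*70 = -371460 - 2380 = -373840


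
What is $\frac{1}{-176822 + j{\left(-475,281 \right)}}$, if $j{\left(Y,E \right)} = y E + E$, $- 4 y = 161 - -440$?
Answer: $- \frac{4}{875045} \approx -4.5712 \cdot 10^{-6}$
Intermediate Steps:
$y = - \frac{601}{4}$ ($y = - \frac{161 - -440}{4} = - \frac{161 + 440}{4} = \left(- \frac{1}{4}\right) 601 = - \frac{601}{4} \approx -150.25$)
$j{\left(Y,E \right)} = - \frac{597 E}{4}$ ($j{\left(Y,E \right)} = - \frac{601 E}{4} + E = - \frac{597 E}{4}$)
$\frac{1}{-176822 + j{\left(-475,281 \right)}} = \frac{1}{-176822 - \frac{167757}{4}} = \frac{1}{- \frac{875045}{4}} = - \frac{4}{875045}$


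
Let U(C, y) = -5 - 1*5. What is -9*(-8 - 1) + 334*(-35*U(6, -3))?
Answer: 116981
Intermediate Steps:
U(C, y) = -10 (U(C, y) = -5 - 5 = -10)
-9*(-8 - 1) + 334*(-35*U(6, -3)) = -9*(-8 - 1) + 334*(-35*(-10)) = -9*(-9) + 334*350 = 81 + 116900 = 116981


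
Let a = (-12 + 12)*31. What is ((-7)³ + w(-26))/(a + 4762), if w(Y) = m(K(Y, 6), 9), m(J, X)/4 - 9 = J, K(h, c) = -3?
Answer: -319/4762 ≈ -0.066989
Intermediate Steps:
m(J, X) = 36 + 4*J
a = 0 (a = 0*31 = 0)
w(Y) = 24 (w(Y) = 36 + 4*(-3) = 36 - 12 = 24)
((-7)³ + w(-26))/(a + 4762) = ((-7)³ + 24)/(0 + 4762) = (-343 + 24)/4762 = -319*1/4762 = -319/4762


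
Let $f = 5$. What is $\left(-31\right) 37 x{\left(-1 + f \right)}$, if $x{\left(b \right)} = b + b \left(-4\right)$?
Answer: $13764$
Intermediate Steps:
$x{\left(b \right)} = - 3 b$ ($x{\left(b \right)} = b - 4 b = - 3 b$)
$\left(-31\right) 37 x{\left(-1 + f \right)} = \left(-31\right) 37 \left(- 3 \left(-1 + 5\right)\right) = - 1147 \left(\left(-3\right) 4\right) = \left(-1147\right) \left(-12\right) = 13764$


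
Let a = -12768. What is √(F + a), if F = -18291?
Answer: 3*I*√3451 ≈ 176.24*I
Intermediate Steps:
√(F + a) = √(-18291 - 12768) = √(-31059) = 3*I*√3451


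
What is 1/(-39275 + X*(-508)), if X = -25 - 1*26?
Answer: -1/13367 ≈ -7.4811e-5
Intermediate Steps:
X = -51 (X = -25 - 26 = -51)
1/(-39275 + X*(-508)) = 1/(-39275 - 51*(-508)) = 1/(-39275 + 25908) = 1/(-13367) = -1/13367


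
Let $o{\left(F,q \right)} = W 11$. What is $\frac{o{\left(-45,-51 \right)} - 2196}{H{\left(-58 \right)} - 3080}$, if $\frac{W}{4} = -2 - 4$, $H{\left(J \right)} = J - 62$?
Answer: $\frac{123}{160} \approx 0.76875$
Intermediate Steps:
$H{\left(J \right)} = -62 + J$
$W = -24$ ($W = 4 \left(-2 - 4\right) = 4 \left(-6\right) = -24$)
$o{\left(F,q \right)} = -264$ ($o{\left(F,q \right)} = \left(-24\right) 11 = -264$)
$\frac{o{\left(-45,-51 \right)} - 2196}{H{\left(-58 \right)} - 3080} = \frac{-264 - 2196}{\left(-62 - 58\right) - 3080} = - \frac{2460}{-120 - 3080} = - \frac{2460}{-3200} = \left(-2460\right) \left(- \frac{1}{3200}\right) = \frac{123}{160}$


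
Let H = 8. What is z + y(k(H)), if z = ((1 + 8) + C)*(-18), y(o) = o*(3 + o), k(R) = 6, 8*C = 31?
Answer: -711/4 ≈ -177.75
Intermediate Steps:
C = 31/8 (C = (1/8)*31 = 31/8 ≈ 3.8750)
z = -927/4 (z = ((1 + 8) + 31/8)*(-18) = (9 + 31/8)*(-18) = (103/8)*(-18) = -927/4 ≈ -231.75)
z + y(k(H)) = -927/4 + 6*(3 + 6) = -927/4 + 6*9 = -927/4 + 54 = -711/4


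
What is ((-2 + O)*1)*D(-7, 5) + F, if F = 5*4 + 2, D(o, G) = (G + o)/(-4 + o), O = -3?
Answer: 232/11 ≈ 21.091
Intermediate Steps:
D(o, G) = (G + o)/(-4 + o)
F = 22 (F = 20 + 2 = 22)
((-2 + O)*1)*D(-7, 5) + F = ((-2 - 3)*1)*((5 - 7)/(-4 - 7)) + 22 = (-5*1)*(-2/(-11)) + 22 = -(-5)*(-2)/11 + 22 = -5*2/11 + 22 = -10/11 + 22 = 232/11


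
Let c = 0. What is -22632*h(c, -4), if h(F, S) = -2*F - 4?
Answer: 90528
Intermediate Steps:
h(F, S) = -4 - 2*F
-22632*h(c, -4) = -22632*(-4 - 2*0) = -22632*(-4 + 0) = -22632*(-4) = 90528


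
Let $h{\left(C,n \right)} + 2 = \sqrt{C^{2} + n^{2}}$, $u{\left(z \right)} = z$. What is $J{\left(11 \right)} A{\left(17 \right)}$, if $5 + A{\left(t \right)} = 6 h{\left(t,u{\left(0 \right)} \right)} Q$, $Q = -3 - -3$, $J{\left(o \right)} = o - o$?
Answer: $0$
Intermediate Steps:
$J{\left(o \right)} = 0$
$h{\left(C,n \right)} = -2 + \sqrt{C^{2} + n^{2}}$
$Q = 0$ ($Q = -3 + 3 = 0$)
$A{\left(t \right)} = -5$ ($A{\left(t \right)} = -5 + 6 \left(-2 + \sqrt{t^{2} + 0^{2}}\right) 0 = -5 + 6 \left(-2 + \sqrt{t^{2} + 0}\right) 0 = -5 + 6 \left(-2 + \sqrt{t^{2}}\right) 0 = -5 + \left(-12 + 6 \sqrt{t^{2}}\right) 0 = -5 + 0 = -5$)
$J{\left(11 \right)} A{\left(17 \right)} = 0 \left(-5\right) = 0$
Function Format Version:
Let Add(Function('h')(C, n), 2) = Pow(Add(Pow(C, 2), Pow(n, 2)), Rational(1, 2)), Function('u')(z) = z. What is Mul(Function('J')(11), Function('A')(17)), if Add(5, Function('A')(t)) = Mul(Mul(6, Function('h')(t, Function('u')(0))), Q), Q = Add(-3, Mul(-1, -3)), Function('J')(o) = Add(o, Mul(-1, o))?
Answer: 0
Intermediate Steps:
Function('J')(o) = 0
Function('h')(C, n) = Add(-2, Pow(Add(Pow(C, 2), Pow(n, 2)), Rational(1, 2)))
Q = 0 (Q = Add(-3, 3) = 0)
Function('A')(t) = -5 (Function('A')(t) = Add(-5, Mul(Mul(6, Add(-2, Pow(Add(Pow(t, 2), Pow(0, 2)), Rational(1, 2)))), 0)) = Add(-5, Mul(Mul(6, Add(-2, Pow(Add(Pow(t, 2), 0), Rational(1, 2)))), 0)) = Add(-5, Mul(Mul(6, Add(-2, Pow(Pow(t, 2), Rational(1, 2)))), 0)) = Add(-5, Mul(Add(-12, Mul(6, Pow(Pow(t, 2), Rational(1, 2)))), 0)) = Add(-5, 0) = -5)
Mul(Function('J')(11), Function('A')(17)) = Mul(0, -5) = 0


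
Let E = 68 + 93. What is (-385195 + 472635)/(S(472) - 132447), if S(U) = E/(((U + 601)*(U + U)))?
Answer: -88569025280/134157155503 ≈ -0.66019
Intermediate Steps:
E = 161
S(U) = 161/(2*U*(601 + U)) (S(U) = 161/(((U + 601)*(U + U))) = 161/(((601 + U)*(2*U))) = 161/((2*U*(601 + U))) = 161*(1/(2*U*(601 + U))) = 161/(2*U*(601 + U)))
(-385195 + 472635)/(S(472) - 132447) = (-385195 + 472635)/((161/2)/(472*(601 + 472)) - 132447) = 87440/((161/2)*(1/472)/1073 - 132447) = 87440/((161/2)*(1/472)*(1/1073) - 132447) = 87440/(161/1012912 - 132447) = 87440/(-134157155503/1012912) = 87440*(-1012912/134157155503) = -88569025280/134157155503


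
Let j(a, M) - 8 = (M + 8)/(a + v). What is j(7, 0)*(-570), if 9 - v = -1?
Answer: -82080/17 ≈ -4828.2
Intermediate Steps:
v = 10 (v = 9 - 1*(-1) = 9 + 1 = 10)
j(a, M) = 8 + (8 + M)/(10 + a) (j(a, M) = 8 + (M + 8)/(a + 10) = 8 + (8 + M)/(10 + a))
j(7, 0)*(-570) = ((88 + 0 + 8*7)/(10 + 7))*(-570) = ((88 + 0 + 56)/17)*(-570) = ((1/17)*144)*(-570) = (144/17)*(-570) = -82080/17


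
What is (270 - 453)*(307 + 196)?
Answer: -92049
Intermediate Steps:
(270 - 453)*(307 + 196) = -183*503 = -92049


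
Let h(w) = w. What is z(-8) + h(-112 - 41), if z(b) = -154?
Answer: -307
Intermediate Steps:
z(-8) + h(-112 - 41) = -154 + (-112 - 41) = -154 - 153 = -307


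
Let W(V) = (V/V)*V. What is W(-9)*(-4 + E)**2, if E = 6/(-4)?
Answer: -1089/4 ≈ -272.25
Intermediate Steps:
E = -3/2 (E = 6*(-1/4) = -3/2 ≈ -1.5000)
W(V) = V (W(V) = 1*V = V)
W(-9)*(-4 + E)**2 = -9*(-4 - 3/2)**2 = -9*(-11/2)**2 = -9*121/4 = -1089/4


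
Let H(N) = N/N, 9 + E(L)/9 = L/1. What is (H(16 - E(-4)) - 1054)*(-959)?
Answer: 1009827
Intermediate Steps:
E(L) = -81 + 9*L (E(L) = -81 + 9*(L/1) = -81 + 9*(L*1) = -81 + 9*L)
H(N) = 1
(H(16 - E(-4)) - 1054)*(-959) = (1 - 1054)*(-959) = -1053*(-959) = 1009827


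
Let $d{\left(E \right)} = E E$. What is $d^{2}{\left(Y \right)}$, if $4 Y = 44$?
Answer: $14641$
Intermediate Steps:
$Y = 11$ ($Y = \frac{1}{4} \cdot 44 = 11$)
$d{\left(E \right)} = E^{2}$
$d^{2}{\left(Y \right)} = \left(11^{2}\right)^{2} = 121^{2} = 14641$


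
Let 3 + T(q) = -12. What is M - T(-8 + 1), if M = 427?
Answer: 442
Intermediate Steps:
T(q) = -15 (T(q) = -3 - 12 = -15)
M - T(-8 + 1) = 427 - 1*(-15) = 427 + 15 = 442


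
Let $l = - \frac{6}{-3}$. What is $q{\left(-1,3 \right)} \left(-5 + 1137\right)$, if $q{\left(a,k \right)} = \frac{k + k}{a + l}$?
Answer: $6792$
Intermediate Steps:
$l = 2$ ($l = \left(-6\right) \left(- \frac{1}{3}\right) = 2$)
$q{\left(a,k \right)} = \frac{2 k}{2 + a}$ ($q{\left(a,k \right)} = \frac{k + k}{a + 2} = \frac{2 k}{2 + a}$)
$q{\left(-1,3 \right)} \left(-5 + 1137\right) = 2 \cdot 3 \frac{1}{2 - 1} \left(-5 + 1137\right) = 2 \cdot 3 \cdot 1^{-1} \cdot 1132 = 2 \cdot 3 \cdot 1 \cdot 1132 = 6 \cdot 1132 = 6792$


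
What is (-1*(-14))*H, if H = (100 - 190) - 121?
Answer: -2954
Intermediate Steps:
H = -211 (H = -90 - 121 = -211)
(-1*(-14))*H = -1*(-14)*(-211) = 14*(-211) = -2954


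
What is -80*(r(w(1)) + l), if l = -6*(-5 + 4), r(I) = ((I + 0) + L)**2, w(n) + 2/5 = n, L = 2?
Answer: -5104/5 ≈ -1020.8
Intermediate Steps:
w(n) = -2/5 + n
r(I) = (2 + I)**2 (r(I) = ((I + 0) + 2)**2 = (I + 2)**2 = (2 + I)**2)
l = 6 (l = -6*(-1) = 6)
-80*(r(w(1)) + l) = -80*((2 + (-2/5 + 1))**2 + 6) = -80*((2 + 3/5)**2 + 6) = -80*((13/5)**2 + 6) = -80*(169/25 + 6) = -80*319/25 = -5104/5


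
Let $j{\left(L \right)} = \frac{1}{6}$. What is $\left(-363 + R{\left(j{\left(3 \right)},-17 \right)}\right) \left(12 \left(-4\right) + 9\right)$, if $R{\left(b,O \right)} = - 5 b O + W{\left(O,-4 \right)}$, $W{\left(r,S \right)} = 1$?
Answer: $\frac{27131}{2} \approx 13566.0$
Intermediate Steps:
$j{\left(L \right)} = \frac{1}{6}$
$R{\left(b,O \right)} = 1 - 5 O b$ ($R{\left(b,O \right)} = - 5 b O + 1 = - 5 O b + 1 = 1 - 5 O b$)
$\left(-363 + R{\left(j{\left(3 \right)},-17 \right)}\right) \left(12 \left(-4\right) + 9\right) = \left(-363 - \left(-1 - \frac{85}{6}\right)\right) \left(12 \left(-4\right) + 9\right) = \left(-363 + \left(1 + \frac{85}{6}\right)\right) \left(-48 + 9\right) = \left(-363 + \frac{91}{6}\right) \left(-39\right) = \left(- \frac{2087}{6}\right) \left(-39\right) = \frac{27131}{2}$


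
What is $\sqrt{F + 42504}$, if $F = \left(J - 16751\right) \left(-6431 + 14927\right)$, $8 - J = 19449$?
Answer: $2 i \sqrt{76861182} \approx 17534.0 i$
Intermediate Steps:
$J = -19441$ ($J = 8 - 19449 = -19441$)
$F = -307487232$ ($F = \left(-19441 - 16751\right) \left(-6431 + 14927\right) = \left(-36192\right) 8496 = -307487232$)
$\sqrt{F + 42504} = \sqrt{-307487232 + 42504} = \sqrt{-307444728} = 2 i \sqrt{76861182}$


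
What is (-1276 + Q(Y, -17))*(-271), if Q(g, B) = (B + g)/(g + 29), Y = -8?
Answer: 7268491/21 ≈ 3.4612e+5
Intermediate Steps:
Q(g, B) = (B + g)/(29 + g)
(-1276 + Q(Y, -17))*(-271) = (-1276 + (-17 - 8)/(29 - 8))*(-271) = (-1276 - 25/21)*(-271) = -26821/21*(-271) = 7268491/21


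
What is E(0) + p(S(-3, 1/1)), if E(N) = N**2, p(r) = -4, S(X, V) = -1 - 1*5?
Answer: -4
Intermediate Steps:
S(X, V) = -6 (S(X, V) = -1 - 5 = -6)
E(0) + p(S(-3, 1/1)) = 0**2 - 4 = 0 - 4 = -4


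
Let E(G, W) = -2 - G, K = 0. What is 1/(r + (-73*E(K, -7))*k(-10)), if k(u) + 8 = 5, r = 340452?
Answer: 1/340014 ≈ 2.9411e-6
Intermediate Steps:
k(u) = -3 (k(u) = -8 + 5 = -3)
1/(r + (-73*E(K, -7))*k(-10)) = 1/(340452 - 73*(-2 - 1*0)*(-3)) = 1/(340452 - 73*(-2 + 0)*(-3)) = 1/(340452 - 73*(-2)*(-3)) = 1/(340452 + 146*(-3)) = 1/(340452 - 438) = 1/340014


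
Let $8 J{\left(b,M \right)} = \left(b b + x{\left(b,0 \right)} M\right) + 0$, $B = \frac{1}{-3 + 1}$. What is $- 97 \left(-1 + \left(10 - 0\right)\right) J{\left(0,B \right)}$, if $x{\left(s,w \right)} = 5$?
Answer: $\frac{4365}{16} \approx 272.81$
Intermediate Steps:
$B = - \frac{1}{2}$ ($B = \frac{1}{-2} = - \frac{1}{2} \approx -0.5$)
$J{\left(b,M \right)} = \frac{b^{2}}{8} + \frac{5 M}{8}$ ($J{\left(b,M \right)} = \frac{\left(b b + 5 M\right) + 0}{8} = \frac{\left(b^{2} + 5 M\right) + 0}{8} = \frac{b^{2} + 5 M}{8} = \frac{b^{2}}{8} + \frac{5 M}{8}$)
$- 97 \left(-1 + \left(10 - 0\right)\right) J{\left(0,B \right)} = - 97 \left(-1 + \left(10 - 0\right)\right) \left(\frac{0^{2}}{8} + \frac{5}{8} \left(- \frac{1}{2}\right)\right) = - 97 \left(-1 + \left(10 + 0\right)\right) \left(\frac{1}{8} \cdot 0 - \frac{5}{16}\right) = - 97 \left(-1 + 10\right) \left(0 - \frac{5}{16}\right) = - 97 \cdot 9 \left(- \frac{5}{16}\right) = \left(-97\right) \left(- \frac{45}{16}\right) = \frac{4365}{16}$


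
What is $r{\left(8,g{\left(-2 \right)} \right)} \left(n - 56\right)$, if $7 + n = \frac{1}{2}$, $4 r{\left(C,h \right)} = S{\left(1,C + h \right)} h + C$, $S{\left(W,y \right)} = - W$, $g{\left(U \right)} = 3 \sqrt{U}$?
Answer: $-125 + \frac{375 i \sqrt{2}}{8} \approx -125.0 + 66.291 i$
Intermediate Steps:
$r{\left(C,h \right)} = - \frac{h}{4} + \frac{C}{4}$ ($r{\left(C,h \right)} = \frac{\left(-1\right) 1 h + C}{4} = \frac{- h + C}{4} = \frac{C - h}{4} = - \frac{h}{4} + \frac{C}{4}$)
$n = - \frac{13}{2}$ ($n = -7 + \frac{1}{2} = - \frac{13}{2} \approx -6.5$)
$r{\left(8,g{\left(-2 \right)} \right)} \left(n - 56\right) = \left(- \frac{3 \sqrt{-2}}{4} + \frac{1}{4} \cdot 8\right) \left(- \frac{13}{2} - 56\right) = \left(- \frac{3 i \sqrt{2}}{4} + 2\right) \left(- \frac{125}{2}\right) = \left(2 - \frac{3 i \sqrt{2}}{4}\right) \left(- \frac{125}{2}\right) = -125 + \frac{375 i \sqrt{2}}{8}$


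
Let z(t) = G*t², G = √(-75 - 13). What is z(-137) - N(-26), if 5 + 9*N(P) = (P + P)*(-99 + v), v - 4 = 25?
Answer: -3635/9 + 37538*I*√22 ≈ -403.89 + 1.7607e+5*I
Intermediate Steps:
v = 29 (v = 4 + 25 = 29)
G = 2*I*√22 (G = √(-88) = 2*I*√22 ≈ 9.3808*I)
N(P) = -5/9 - 140*P/9 (N(P) = -5/9 + ((P + P)*(-99 + 29))/9 = -5/9 + ((2*P)*(-70))/9 = -5/9 + (-140*P)/9 = -5/9 - 140*P/9)
z(t) = 2*I*√22*t² (z(t) = (2*I*√22)*t² = 2*I*√22*t²)
z(-137) - N(-26) = 2*I*√22*(-137)² - (-5/9 - 140/9*(-26)) = 2*I*√22*18769 - (-5/9 + 3640/9) = 37538*I*√22 - 1*3635/9 = 37538*I*√22 - 3635/9 = -3635/9 + 37538*I*√22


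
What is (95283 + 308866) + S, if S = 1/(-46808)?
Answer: 18917406391/46808 ≈ 4.0415e+5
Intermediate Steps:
S = -1/46808 ≈ -2.1364e-5
(95283 + 308866) + S = (95283 + 308866) - 1/46808 = 404149 - 1/46808 = 18917406391/46808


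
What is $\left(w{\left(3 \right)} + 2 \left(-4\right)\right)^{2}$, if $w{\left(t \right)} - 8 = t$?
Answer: $9$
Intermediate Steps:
$w{\left(t \right)} = 8 + t$
$\left(w{\left(3 \right)} + 2 \left(-4\right)\right)^{2} = \left(\left(8 + 3\right) + 2 \left(-4\right)\right)^{2} = \left(11 - 8\right)^{2} = 3^{2} = 9$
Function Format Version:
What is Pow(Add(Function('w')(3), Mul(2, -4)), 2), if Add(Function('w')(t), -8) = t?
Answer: 9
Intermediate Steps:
Function('w')(t) = Add(8, t)
Pow(Add(Function('w')(3), Mul(2, -4)), 2) = Pow(Add(Add(8, 3), Mul(2, -4)), 2) = Pow(Add(11, -8), 2) = Pow(3, 2) = 9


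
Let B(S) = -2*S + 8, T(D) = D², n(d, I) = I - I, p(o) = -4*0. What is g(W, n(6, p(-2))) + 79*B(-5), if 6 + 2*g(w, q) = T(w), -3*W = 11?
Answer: 25663/18 ≈ 1425.7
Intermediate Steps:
p(o) = 0
n(d, I) = 0
W = -11/3 (W = -⅓*11 = -11/3 ≈ -3.6667)
g(w, q) = -3 + w²/2
B(S) = 8 - 2*S
g(W, n(6, p(-2))) + 79*B(-5) = (-3 + (-11/3)²/2) + 79*(8 - 2*(-5)) = (-3 + (½)*(121/9)) + 79*(8 + 10) = (-3 + 121/18) + 79*18 = 67/18 + 1422 = 25663/18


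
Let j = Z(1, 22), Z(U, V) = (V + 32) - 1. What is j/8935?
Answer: 53/8935 ≈ 0.0059317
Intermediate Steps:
Z(U, V) = 31 + V (Z(U, V) = (32 + V) - 1 = 31 + V)
j = 53 (j = 31 + 22 = 53)
j/8935 = 53/8935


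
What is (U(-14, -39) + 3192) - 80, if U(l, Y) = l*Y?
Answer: 3658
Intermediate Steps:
U(l, Y) = Y*l
(U(-14, -39) + 3192) - 80 = (-39*(-14) + 3192) - 80 = (546 + 3192) - 80 = 3738 - 80 = 3658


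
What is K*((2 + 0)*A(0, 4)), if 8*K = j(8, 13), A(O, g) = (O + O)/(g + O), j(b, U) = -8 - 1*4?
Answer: 0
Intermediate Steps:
j(b, U) = -12 (j(b, U) = -8 - 4 = -12)
A(O, g) = 2*O/(O + g) (A(O, g) = (2*O)/(O + g) = 2*O/(O + g))
K = -3/2 (K = (⅛)*(-12) = -3/2 ≈ -1.5000)
K*((2 + 0)*A(0, 4)) = -3*(2 + 0)*2*0/(0 + 4)/2 = -3*2*0/4 = -3*2*0*(¼) = -3*0 = -3/2*0 = 0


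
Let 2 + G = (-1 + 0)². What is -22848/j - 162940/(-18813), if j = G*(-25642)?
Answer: 1874134028/241201473 ≈ 7.7700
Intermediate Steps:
G = -1 (G = -2 + (-1 + 0)² = -2 + (-1)² = -2 + 1 = -1)
j = 25642 (j = -1*(-25642) = 25642)
-22848/j - 162940/(-18813) = -22848/25642 - 162940/(-18813) = -22848*1/25642 - 162940*(-1/18813) = -11424/12821 + 162940/18813 = 1874134028/241201473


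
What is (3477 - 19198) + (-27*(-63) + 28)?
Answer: -13992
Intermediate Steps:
(3477 - 19198) + (-27*(-63) + 28) = -15721 + (1701 + 28) = -15721 + 1729 = -13992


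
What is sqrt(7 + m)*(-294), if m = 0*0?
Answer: -294*sqrt(7) ≈ -777.85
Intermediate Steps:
m = 0
sqrt(7 + m)*(-294) = sqrt(7 + 0)*(-294) = sqrt(7)*(-294) = -294*sqrt(7)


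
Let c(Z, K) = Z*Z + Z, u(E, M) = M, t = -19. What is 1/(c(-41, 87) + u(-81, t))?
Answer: 1/1621 ≈ 0.00061690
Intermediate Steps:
c(Z, K) = Z + Z² (c(Z, K) = Z² + Z = Z + Z²)
1/(c(-41, 87) + u(-81, t)) = 1/(-41*(1 - 41) - 19) = 1/(-41*(-40) - 19) = 1/(1640 - 19) = 1/1621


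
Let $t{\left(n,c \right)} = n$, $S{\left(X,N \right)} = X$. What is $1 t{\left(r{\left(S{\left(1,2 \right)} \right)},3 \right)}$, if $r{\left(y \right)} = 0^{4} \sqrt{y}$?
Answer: $0$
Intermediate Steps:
$r{\left(y \right)} = 0$ ($r{\left(y \right)} = 0 \sqrt{y} = 0$)
$1 t{\left(r{\left(S{\left(1,2 \right)} \right)},3 \right)} = 1 \cdot 0 = 0$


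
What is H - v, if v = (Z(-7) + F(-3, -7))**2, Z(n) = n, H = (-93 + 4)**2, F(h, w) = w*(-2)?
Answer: 7872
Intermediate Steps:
F(h, w) = -2*w
H = 7921 (H = (-89)**2 = 7921)
v = 49 (v = (-7 - 2*(-7))**2 = (-7 + 14)**2 = 7**2 = 49)
H - v = 7921 - 1*49 = 7921 - 49 = 7872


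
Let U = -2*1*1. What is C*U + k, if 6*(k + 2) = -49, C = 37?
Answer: -505/6 ≈ -84.167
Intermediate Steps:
U = -2 (U = -2*1 = -2)
k = -61/6 (k = -2 + (1/6)*(-49) = -2 - 49/6 = -61/6 ≈ -10.167)
C*U + k = 37*(-2) - 61/6 = -74 - 61/6 = -505/6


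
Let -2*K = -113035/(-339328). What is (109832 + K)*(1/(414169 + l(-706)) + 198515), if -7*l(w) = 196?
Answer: 255333760023884190763/11710803104 ≈ 2.1803e+10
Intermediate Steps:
l(w) = -28 (l(w) = -⅐*196 = -28)
K = -113035/678656 (K = -(-113035)/(2*(-339328)) = -(-113035)*(-1)/(2*339328) = -½*113035/339328 = -113035/678656 ≈ -0.16656)
(109832 + K)*(1/(414169 + l(-706)) + 198515) = (109832 - 113035/678656)*(1/(414169 - 28) + 198515) = 74538032757*(1/414141 + 198515)/678656 = (74538032757/678656)*(82213200616/414141) = 255333760023884190763/11710803104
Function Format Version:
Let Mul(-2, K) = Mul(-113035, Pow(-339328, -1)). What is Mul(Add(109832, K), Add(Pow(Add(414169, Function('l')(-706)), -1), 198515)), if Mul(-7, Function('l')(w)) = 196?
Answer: Rational(255333760023884190763, 11710803104) ≈ 2.1803e+10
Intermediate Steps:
Function('l')(w) = -28 (Function('l')(w) = Mul(Rational(-1, 7), 196) = -28)
K = Rational(-113035, 678656) (K = Mul(Rational(-1, 2), Mul(-113035, Pow(-339328, -1))) = Mul(Rational(-1, 2), Mul(-113035, Rational(-1, 339328))) = Mul(Rational(-1, 2), Rational(113035, 339328)) = Rational(-113035, 678656) ≈ -0.16656)
Mul(Add(109832, K), Add(Pow(Add(414169, Function('l')(-706)), -1), 198515)) = Mul(Add(109832, Rational(-113035, 678656)), Add(Pow(Add(414169, -28), -1), 198515)) = Mul(Rational(74538032757, 678656), Add(Pow(414141, -1), 198515)) = Mul(Rational(74538032757, 678656), Add(Rational(1, 414141), 198515)) = Mul(Rational(74538032757, 678656), Rational(82213200616, 414141)) = Rational(255333760023884190763, 11710803104)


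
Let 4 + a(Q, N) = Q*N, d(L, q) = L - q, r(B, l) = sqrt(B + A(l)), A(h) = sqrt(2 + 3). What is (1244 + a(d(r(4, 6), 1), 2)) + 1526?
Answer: 2764 + 2*sqrt(4 + sqrt(5)) ≈ 2769.0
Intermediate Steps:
A(h) = sqrt(5)
r(B, l) = sqrt(B + sqrt(5))
a(Q, N) = -4 + N*Q (a(Q, N) = -4 + Q*N = -4 + N*Q)
(1244 + a(d(r(4, 6), 1), 2)) + 1526 = (1244 + (-4 + 2*(sqrt(4 + sqrt(5)) - 1*1))) + 1526 = (1244 + (-4 + 2*(sqrt(4 + sqrt(5)) - 1))) + 1526 = (1244 + (-4 + 2*(-1 + sqrt(4 + sqrt(5))))) + 1526 = (1244 + (-4 + (-2 + 2*sqrt(4 + sqrt(5))))) + 1526 = (1244 + (-6 + 2*sqrt(4 + sqrt(5)))) + 1526 = (1238 + 2*sqrt(4 + sqrt(5))) + 1526 = 2764 + 2*sqrt(4 + sqrt(5))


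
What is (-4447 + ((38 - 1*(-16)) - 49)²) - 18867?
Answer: -23289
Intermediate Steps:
(-4447 + ((38 - 1*(-16)) - 49)²) - 18867 = (-4447 + ((38 + 16) - 49)²) - 18867 = (-4447 + (54 - 49)²) - 18867 = (-4447 + 5²) - 18867 = (-4447 + 25) - 18867 = -4422 - 18867 = -23289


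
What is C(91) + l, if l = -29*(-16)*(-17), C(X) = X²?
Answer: 393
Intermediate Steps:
l = -7888 (l = 464*(-17) = -7888)
C(91) + l = 91² - 7888 = 8281 - 7888 = 393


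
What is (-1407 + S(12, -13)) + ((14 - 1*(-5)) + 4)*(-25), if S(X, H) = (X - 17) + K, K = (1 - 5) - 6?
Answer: -1997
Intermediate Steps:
K = -10 (K = -4 - 6 = -10)
S(X, H) = -27 + X (S(X, H) = (X - 17) - 10 = (-17 + X) - 10 = -27 + X)
(-1407 + S(12, -13)) + ((14 - 1*(-5)) + 4)*(-25) = (-1407 + (-27 + 12)) + ((14 - 1*(-5)) + 4)*(-25) = (-1407 - 15) + ((14 + 5) + 4)*(-25) = -1422 + (19 + 4)*(-25) = -1422 + 23*(-25) = -1422 - 575 = -1997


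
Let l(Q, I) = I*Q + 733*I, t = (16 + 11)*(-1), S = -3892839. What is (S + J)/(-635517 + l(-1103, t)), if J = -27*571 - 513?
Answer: 1302923/208509 ≈ 6.2488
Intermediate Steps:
J = -15930 (J = -15417 - 513 = -15930)
t = -27 (t = 27*(-1) = -27)
l(Q, I) = 733*I + I*Q
(S + J)/(-635517 + l(-1103, t)) = (-3892839 - 15930)/(-635517 - 27*(733 - 1103)) = -3908769/(-635517 - 27*(-370)) = -3908769/(-635517 + 9990) = -3908769/(-625527) = -3908769*(-1/625527) = 1302923/208509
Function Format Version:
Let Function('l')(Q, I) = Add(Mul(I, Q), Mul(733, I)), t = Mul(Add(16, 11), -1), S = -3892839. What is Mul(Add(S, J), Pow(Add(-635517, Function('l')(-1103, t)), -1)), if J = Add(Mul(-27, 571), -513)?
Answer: Rational(1302923, 208509) ≈ 6.2488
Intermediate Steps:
J = -15930 (J = Add(-15417, -513) = -15930)
t = -27 (t = Mul(27, -1) = -27)
Function('l')(Q, I) = Add(Mul(733, I), Mul(I, Q))
Mul(Add(S, J), Pow(Add(-635517, Function('l')(-1103, t)), -1)) = Mul(Add(-3892839, -15930), Pow(Add(-635517, Mul(-27, Add(733, -1103))), -1)) = Mul(-3908769, Pow(Add(-635517, Mul(-27, -370)), -1)) = Mul(-3908769, Pow(Add(-635517, 9990), -1)) = Mul(-3908769, Pow(-625527, -1)) = Mul(-3908769, Rational(-1, 625527)) = Rational(1302923, 208509)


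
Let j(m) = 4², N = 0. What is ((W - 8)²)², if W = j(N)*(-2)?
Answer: 2560000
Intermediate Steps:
j(m) = 16
W = -32 (W = 16*(-2) = -32)
((W - 8)²)² = ((-32 - 8)²)² = ((-40)²)² = 1600² = 2560000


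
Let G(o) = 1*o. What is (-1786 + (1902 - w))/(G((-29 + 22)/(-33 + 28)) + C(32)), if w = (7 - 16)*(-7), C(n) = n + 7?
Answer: 265/202 ≈ 1.3119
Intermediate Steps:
C(n) = 7 + n
w = 63 (w = -9*(-7) = 63)
G(o) = o
(-1786 + (1902 - w))/(G((-29 + 22)/(-33 + 28)) + C(32)) = (-1786 + (1902 - 1*63))/((-29 + 22)/(-33 + 28) + (7 + 32)) = (-1786 + (1902 - 63))/(-7/(-5) + 39) = (-1786 + 1839)/(-7*(-⅕) + 39) = 53/(7/5 + 39) = 53/(202/5) = 53*(5/202) = 265/202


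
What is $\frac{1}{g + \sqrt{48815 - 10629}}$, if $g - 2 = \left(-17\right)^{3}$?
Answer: $- \frac{4911}{24079735} - \frac{\sqrt{38186}}{24079735} \approx -0.00021206$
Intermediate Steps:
$g = -4911$ ($g = 2 + \left(-17\right)^{3} = 2 - 4913 = -4911$)
$\frac{1}{g + \sqrt{48815 - 10629}} = \frac{1}{-4911 + \sqrt{48815 - 10629}} = \frac{1}{-4911 + \sqrt{38186}}$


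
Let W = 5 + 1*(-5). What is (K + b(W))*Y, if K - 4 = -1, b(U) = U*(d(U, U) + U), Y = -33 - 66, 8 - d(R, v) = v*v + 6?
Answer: -297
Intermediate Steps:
W = 0 (W = 5 - 5 = 0)
d(R, v) = 2 - v**2 (d(R, v) = 8 - (v*v + 6) = 8 - (v**2 + 6) = 8 - (6 + v**2) = 8 + (-6 - v**2) = 2 - v**2)
Y = -99
b(U) = U*(2 + U - U**2) (b(U) = U*((2 - U**2) + U) = U*(2 + U - U**2))
K = 3 (K = 4 - 1 = 3)
(K + b(W))*Y = (3 + 0*(2 + 0 - 1*0**2))*(-99) = (3 + 0*(2 + 0 - 1*0))*(-99) = (3 + 0*(2 + 0 + 0))*(-99) = (3 + 0*2)*(-99) = (3 + 0)*(-99) = 3*(-99) = -297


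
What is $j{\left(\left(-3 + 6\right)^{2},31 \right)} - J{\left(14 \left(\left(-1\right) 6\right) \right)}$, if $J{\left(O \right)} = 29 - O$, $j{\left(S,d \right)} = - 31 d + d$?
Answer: $-1043$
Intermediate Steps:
$j{\left(S,d \right)} = - 30 d$
$j{\left(\left(-3 + 6\right)^{2},31 \right)} - J{\left(14 \left(\left(-1\right) 6\right) \right)} = \left(-30\right) 31 - \left(29 - 14 \left(\left(-1\right) 6\right)\right) = -930 - \left(29 - 14 \left(-6\right)\right) = -930 - \left(29 - -84\right) = -930 - \left(29 + 84\right) = -930 - 113 = -1043$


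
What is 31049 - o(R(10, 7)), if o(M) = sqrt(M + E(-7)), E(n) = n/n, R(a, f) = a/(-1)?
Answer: 31049 - 3*I ≈ 31049.0 - 3.0*I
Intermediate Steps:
R(a, f) = -a (R(a, f) = a*(-1) = -a)
E(n) = 1
o(M) = sqrt(1 + M) (o(M) = sqrt(M + 1) = sqrt(1 + M))
31049 - o(R(10, 7)) = 31049 - sqrt(1 - 1*10) = 31049 - sqrt(1 - 10) = 31049 - sqrt(-9) = 31049 - 3*I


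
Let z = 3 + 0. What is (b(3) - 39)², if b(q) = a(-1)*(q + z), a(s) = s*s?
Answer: 1089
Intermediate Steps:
a(s) = s²
z = 3
b(q) = 3 + q (b(q) = (-1)²*(q + 3) = 1*(3 + q) = 3 + q)
(b(3) - 39)² = ((3 + 3) - 39)² = (6 - 39)² = (-33)² = 1089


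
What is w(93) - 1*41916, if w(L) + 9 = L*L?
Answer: -33276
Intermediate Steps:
w(L) = -9 + L**2 (w(L) = -9 + L*L = -9 + L**2)
w(93) - 1*41916 = (-9 + 93**2) - 1*41916 = (-9 + 8649) - 41916 = 8640 - 41916 = -33276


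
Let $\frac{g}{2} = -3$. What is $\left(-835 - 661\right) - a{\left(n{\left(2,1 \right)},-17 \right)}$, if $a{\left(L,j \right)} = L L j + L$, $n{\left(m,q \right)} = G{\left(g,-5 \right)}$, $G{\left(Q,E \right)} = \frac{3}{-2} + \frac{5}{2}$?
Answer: $-1480$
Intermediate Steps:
$g = -6$ ($g = 2 \left(-3\right) = -6$)
$G{\left(Q,E \right)} = 1$ ($G{\left(Q,E \right)} = 3 \left(- \frac{1}{2}\right) + 5 \cdot \frac{1}{2} = - \frac{3}{2} + \frac{5}{2} = 1$)
$n{\left(m,q \right)} = 1$
$a{\left(L,j \right)} = L + j L^{2}$ ($a{\left(L,j \right)} = L^{2} j + L = j L^{2} + L = L + j L^{2}$)
$\left(-835 - 661\right) - a{\left(n{\left(2,1 \right)},-17 \right)} = \left(-835 - 661\right) - 1 \left(1 + 1 \left(-17\right)\right) = \left(-835 - 661\right) - 1 \left(1 - 17\right) = -1496 - 1 \left(-16\right) = -1496 - -16 = -1496 + 16 = -1480$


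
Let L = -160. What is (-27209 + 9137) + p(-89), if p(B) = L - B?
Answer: -18143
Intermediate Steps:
p(B) = -160 - B
(-27209 + 9137) + p(-89) = (-27209 + 9137) + (-160 - 1*(-89)) = -18072 + (-160 + 89) = -18072 - 71 = -18143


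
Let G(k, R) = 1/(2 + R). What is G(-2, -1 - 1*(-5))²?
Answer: 1/36 ≈ 0.027778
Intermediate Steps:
G(-2, -1 - 1*(-5))² = (1/(2 + (-1 - 1*(-5))))² = (1/(2 + (-1 + 5)))² = (1/(2 + 4))² = (1/6)² = (⅙)² = 1/36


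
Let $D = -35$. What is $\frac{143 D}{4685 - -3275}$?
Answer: $- \frac{1001}{1592} \approx -0.62877$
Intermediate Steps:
$\frac{143 D}{4685 - -3275} = \frac{143 \left(-35\right)}{4685 - -3275} = - \frac{5005}{4685 + 3275} = - \frac{5005}{7960} = \left(-5005\right) \frac{1}{7960} = - \frac{1001}{1592}$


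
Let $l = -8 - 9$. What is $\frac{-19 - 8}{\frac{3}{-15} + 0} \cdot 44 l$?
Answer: $-100980$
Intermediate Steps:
$l = -17$ ($l = -8 - 9 = -17$)
$\frac{-19 - 8}{\frac{3}{-15} + 0} \cdot 44 l = \frac{-19 - 8}{\frac{3}{-15} + 0} \cdot 44 \left(-17\right) = - \frac{27}{3 \left(- \frac{1}{15}\right) + 0} \cdot 44 \left(-17\right) = - \frac{27}{- \frac{1}{5} + 0} \cdot 44 \left(-17\right) = - \frac{27}{- \frac{1}{5}} \cdot 44 \left(-17\right) = \left(-27\right) \left(-5\right) 44 \left(-17\right) = 135 \cdot 44 \left(-17\right) = 5940 \left(-17\right) = -100980$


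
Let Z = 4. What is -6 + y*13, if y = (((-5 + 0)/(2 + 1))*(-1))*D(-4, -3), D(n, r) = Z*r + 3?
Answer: -201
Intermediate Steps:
D(n, r) = 3 + 4*r (D(n, r) = 4*r + 3 = 3 + 4*r)
y = -15 (y = (((-5 + 0)/(2 + 1))*(-1))*(3 + 4*(-3)) = (-5/3*(-1))*(3 - 12) = (-5*⅓*(-1))*(-9) = -5/3*(-1)*(-9) = (5/3)*(-9) = -15)
-6 + y*13 = -6 - 15*13 = -6 - 195 = -201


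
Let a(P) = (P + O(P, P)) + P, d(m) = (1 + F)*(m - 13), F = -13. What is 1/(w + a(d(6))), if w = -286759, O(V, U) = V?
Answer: -1/286507 ≈ -3.4903e-6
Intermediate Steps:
d(m) = 156 - 12*m (d(m) = (1 - 13)*(m - 13) = -12*(-13 + m) = 156 - 12*m)
a(P) = 3*P (a(P) = (P + P) + P = 2*P + P = 3*P)
1/(w + a(d(6))) = 1/(-286759 + 3*(156 - 12*6)) = 1/(-286759 + 3*(156 - 72)) = 1/(-286759 + 3*84) = 1/(-286759 + 252) = 1/(-286507) = -1/286507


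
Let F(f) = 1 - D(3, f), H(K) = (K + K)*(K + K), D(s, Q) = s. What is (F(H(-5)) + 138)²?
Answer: 18496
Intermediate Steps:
H(K) = 4*K² (H(K) = (2*K)*(2*K) = 4*K²)
F(f) = -2 (F(f) = 1 - 1*3 = 1 - 3 = -2)
(F(H(-5)) + 138)² = (-2 + 138)² = 136² = 18496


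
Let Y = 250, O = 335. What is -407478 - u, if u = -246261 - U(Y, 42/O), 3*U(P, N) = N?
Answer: -54007681/335 ≈ -1.6122e+5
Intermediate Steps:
U(P, N) = N/3
u = -82497449/335 (u = -246261 - 42/335/3 = -246261 - 42*(1/335)/3 = -246261 - 42/(3*335) = -246261 - 1*14/335 = -246261 - 14/335 = -82497449/335 ≈ -2.4626e+5)
-407478 - u = -407478 - 1*(-82497449/335) = -407478 + 82497449/335 = -54007681/335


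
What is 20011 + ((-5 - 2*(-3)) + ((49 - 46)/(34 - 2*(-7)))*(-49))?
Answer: 320143/16 ≈ 20009.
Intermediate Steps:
20011 + ((-5 - 2*(-3)) + ((49 - 46)/(34 - 2*(-7)))*(-49)) = 20011 + ((-5 + 6) + (3/(34 + 14))*(-49)) = 20011 + (1 + (3/48)*(-49)) = 20011 + (1 + (3*(1/48))*(-49)) = 20011 + (1 + (1/16)*(-49)) = 20011 + (1 - 49/16) = 20011 - 33/16 = 320143/16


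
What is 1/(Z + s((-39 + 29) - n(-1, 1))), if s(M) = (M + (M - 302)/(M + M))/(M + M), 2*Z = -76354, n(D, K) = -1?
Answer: -324/12369497 ≈ -2.6193e-5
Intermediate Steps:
Z = -38177 (Z = (½)*(-76354) = -38177)
s(M) = (M + (-302 + M)/(2*M))/(2*M) (s(M) = (M + (-302 + M)/((2*M)))/((2*M)) = (M + (-302 + M)*(1/(2*M)))*(1/(2*M)) = (M + (-302 + M)/(2*M))*(1/(2*M)) = (M + (-302 + M)/(2*M))/(2*M))
1/(Z + s((-39 + 29) - n(-1, 1))) = 1/(-38177 + (-302 + ((-39 + 29) - 1*(-1)) + 2*((-39 + 29) - 1*(-1))²)/(4*((-39 + 29) - 1*(-1))²)) = 1/(-38177 + (-302 + (-10 + 1) + 2*(-10 + 1)²)/(4*(-10 + 1)²)) = 1/(-38177 + (¼)*(-302 - 9 + 2*(-9)²)/(-9)²) = 1/(-38177 + (¼)*(1/81)*(-302 - 9 + 2*81)) = 1/(-38177 + (¼)*(1/81)*(-302 - 9 + 162)) = 1/(-38177 + (¼)*(1/81)*(-149)) = 1/(-38177 - 149/324) = 1/(-12369497/324) = -324/12369497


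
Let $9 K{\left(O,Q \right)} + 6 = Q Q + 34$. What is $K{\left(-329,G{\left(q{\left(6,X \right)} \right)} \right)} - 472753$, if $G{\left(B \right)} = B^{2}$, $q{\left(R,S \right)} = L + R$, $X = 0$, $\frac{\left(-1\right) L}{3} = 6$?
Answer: $- \frac{4234013}{9} \approx -4.7045 \cdot 10^{5}$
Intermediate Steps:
$L = -18$ ($L = \left(-3\right) 6 = -18$)
$q{\left(R,S \right)} = -18 + R$
$K{\left(O,Q \right)} = \frac{28}{9} + \frac{Q^{2}}{9}$ ($K{\left(O,Q \right)} = - \frac{2}{3} + \frac{Q Q + 34}{9} = - \frac{2}{3} + \frac{Q^{2} + 34}{9} = - \frac{2}{3} + \frac{34 + Q^{2}}{9} = - \frac{2}{3} + \left(\frac{34}{9} + \frac{Q^{2}}{9}\right) = \frac{28}{9} + \frac{Q^{2}}{9}$)
$K{\left(-329,G{\left(q{\left(6,X \right)} \right)} \right)} - 472753 = \left(\frac{28}{9} + \frac{\left(\left(-18 + 6\right)^{2}\right)^{2}}{9}\right) - 472753 = \left(\frac{28}{9} + \frac{\left(\left(-12\right)^{2}\right)^{2}}{9}\right) - 472753 = \left(\frac{28}{9} + \frac{144^{2}}{9}\right) - 472753 = \left(\frac{28}{9} + \frac{1}{9} \cdot 20736\right) - 472753 = \left(\frac{28}{9} + 2304\right) - 472753 = \frac{20764}{9} - 472753 = - \frac{4234013}{9}$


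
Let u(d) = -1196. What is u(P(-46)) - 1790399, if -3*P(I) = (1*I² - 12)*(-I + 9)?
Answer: -1791595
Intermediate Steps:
P(I) = -(-12 + I²)*(9 - I)/3 (P(I) = -(1*I² - 12)*(-I + 9)/3 = -(I² - 12)*(9 - I)/3 = -(-12 + I²)*(9 - I)/3)
u(P(-46)) - 1790399 = -1196 - 1790399 = -1791595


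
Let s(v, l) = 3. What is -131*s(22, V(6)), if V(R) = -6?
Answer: -393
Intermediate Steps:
-131*s(22, V(6)) = -131*3 = -393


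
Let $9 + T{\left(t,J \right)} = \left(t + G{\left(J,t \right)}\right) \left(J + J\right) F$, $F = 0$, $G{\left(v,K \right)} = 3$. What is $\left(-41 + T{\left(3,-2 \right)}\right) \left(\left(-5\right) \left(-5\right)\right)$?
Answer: $-1250$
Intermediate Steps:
$T{\left(t,J \right)} = -9$ ($T{\left(t,J \right)} = -9 + \left(t + 3\right) \left(J + J\right) 0 = -9 + \left(3 + t\right) 2 J 0 = -9 + 2 J \left(3 + t\right) 0 = -9 + 0 = -9$)
$\left(-41 + T{\left(3,-2 \right)}\right) \left(\left(-5\right) \left(-5\right)\right) = \left(-41 - 9\right) \left(\left(-5\right) \left(-5\right)\right) = \left(-50\right) 25 = -1250$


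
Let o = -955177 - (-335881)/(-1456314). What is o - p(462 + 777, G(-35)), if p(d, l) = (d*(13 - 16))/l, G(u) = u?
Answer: -6955963170029/7281570 ≈ -9.5528e+5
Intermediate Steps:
p(d, l) = -3*d/l (p(d, l) = (d*(-3))/l = (-3*d)/l = -3*d/l)
o = -1391037973459/1456314 (o = -955177 - (-335881)*(-1)/1456314 = -955177 - 1*335881/1456314 = -955177 - 335881/1456314 = -1391037973459/1456314 ≈ -9.5518e+5)
o - p(462 + 777, G(-35)) = -1391037973459/1456314 - (-3)*(462 + 777)/(-35) = -1391037973459/1456314 - (-3)*1239*(-1)/35 = -1391037973459/1456314 - 1*531/5 = -1391037973459/1456314 - 531/5 = -6955963170029/7281570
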